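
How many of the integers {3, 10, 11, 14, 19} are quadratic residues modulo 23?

1

(3/23) = +1 → QR.
(10/23) = -1 → non-residue.
(11/23) = -1 → non-residue.
(14/23) = -1 → non-residue.
(19/23) = -1 → non-residue.
Total quadratic residues among the 5: 1.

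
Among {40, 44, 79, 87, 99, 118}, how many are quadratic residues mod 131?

2

(40/131) = -1 → non-residue.
(44/131) = +1 → QR.
(79/131) = -1 → non-residue.
(87/131) = -1 → non-residue.
(99/131) = +1 → QR.
(118/131) = -1 → non-residue.
Total quadratic residues among the 6: 2.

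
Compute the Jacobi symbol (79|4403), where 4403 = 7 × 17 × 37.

1

Reciprocity: 79 ≡ 3 and 4403 ≡ 3 (mod 4), so (79/4403) = −(4403/79).
Reduce top mod 79: now compute (58/79).
Pull out 2: since 79 ≡ 7 (mod 8), (2/79) = +1.
Reciprocity: 29 ≡ 1 and 79 ≡ 3 (mod 4), so (29/79) = +(79/29).
Reduce top mod 29: now compute (21/29).
Reciprocity: 21 ≡ 1 and 29 ≡ 1 (mod 4), so (21/29) = +(29/21).
Reduce top mod 21: now compute (8/21).
Pull out 2^3: since 21 ≡ 5 (mod 8), (2/21) = -1, so (2/21)^3 = -1.
Reached (1/21) = 1. Collecting the sign flips along the way, the symbol is +1.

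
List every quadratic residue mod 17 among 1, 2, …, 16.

1, 2, 4, 8, 9, 13, 15, 16

Square k = 1,…,8 (k and 17−k give the same square):
1²=1, 2²=4, 3²=9, 4²=16, 5²≡8, 6²≡2, 7²≡15, 8²≡13 (mod 17).
So the quadratic residues mod 17 are {1, 2, 4, 8, 9, 13, 15, 16}.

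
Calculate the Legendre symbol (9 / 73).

Reciprocity: 9 ≡ 1 and 73 ≡ 1 (mod 4), so (9/73) = +(73/9).
Reduce top mod 9: now compute (1/9).
Reached (1/9) = 1. Collecting the sign flips along the way, the symbol is +1.

1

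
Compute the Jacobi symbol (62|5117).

Pull out 2: since 5117 ≡ 5 (mod 8), (2/5117) = -1.
Reciprocity: 31 ≡ 3 and 5117 ≡ 1 (mod 4), so (31/5117) = +(5117/31).
Reduce top mod 31: now compute (2/31).
Pull out 2: since 31 ≡ 7 (mod 8), (2/31) = +1.
Reached (1/31) = 1. Collecting the sign flips along the way, the symbol is -1.

-1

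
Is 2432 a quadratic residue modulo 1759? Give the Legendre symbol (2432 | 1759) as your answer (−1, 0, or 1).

First reduce: 2432 ≡ 673 (mod 1759).
Reciprocity: 673 ≡ 1 and 1759 ≡ 3 (mod 4), so (673/1759) = +(1759/673).
Reduce top mod 673: now compute (413/673).
Reciprocity: 413 ≡ 1 and 673 ≡ 1 (mod 4), so (413/673) = +(673/413).
Reduce top mod 413: now compute (260/413).
Pull out 2^2: since 413 ≡ 5 (mod 8), (2/413) = -1, so (2/413)^2 = +1.
Reciprocity: 65 ≡ 1 and 413 ≡ 1 (mod 4), so (65/413) = +(413/65).
Reduce top mod 65: now compute (23/65).
Reciprocity: 23 ≡ 3 and 65 ≡ 1 (mod 4), so (23/65) = +(65/23).
Reduce top mod 23: now compute (19/23).
Reciprocity: 19 ≡ 3 and 23 ≡ 3 (mod 4), so (19/23) = −(23/19).
Reduce top mod 19: now compute (4/19).
Pull out 2^2: since 19 ≡ 3 (mod 8), (2/19) = -1, so (2/19)^2 = +1.
Reached (1/19) = 1. Collecting the sign flips along the way, the symbol is -1.

-1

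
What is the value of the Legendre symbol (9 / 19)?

1

Reciprocity: 9 ≡ 1 and 19 ≡ 3 (mod 4), so (9/19) = +(19/9).
Reduce top mod 9: now compute (1/9).
Reached (1/9) = 1. Collecting the sign flips along the way, the symbol is +1.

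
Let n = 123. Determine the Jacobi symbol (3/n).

Reciprocity: 3 ≡ 3 and 123 ≡ 3 (mod 4), so (3/123) = −(123/3).
Reduce top mod 3: now compute (0/3).
Top reduces to 0: gcd > 1, so the symbol is 0.

0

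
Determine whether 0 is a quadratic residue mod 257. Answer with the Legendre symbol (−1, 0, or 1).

Top reduces to 0: gcd > 1, so the symbol is 0.

0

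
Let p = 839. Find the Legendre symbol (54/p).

1

Pull out 2: since 839 ≡ 7 (mod 8), (2/839) = +1.
Reciprocity: 27 ≡ 3 and 839 ≡ 3 (mod 4), so (27/839) = −(839/27).
Reduce top mod 27: now compute (2/27).
Pull out 2: since 27 ≡ 3 (mod 8), (2/27) = -1.
Reached (1/27) = 1. Collecting the sign flips along the way, the symbol is +1.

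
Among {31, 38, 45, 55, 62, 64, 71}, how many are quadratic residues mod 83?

(31/83) = +1 → QR.
(38/83) = +1 → QR.
(45/83) = -1 → non-residue.
(55/83) = -1 → non-residue.
(62/83) = -1 → non-residue.
(64/83) = +1 → QR.
(71/83) = -1 → non-residue.
Total quadratic residues among the 7: 3.

3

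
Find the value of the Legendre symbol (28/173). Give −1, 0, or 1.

Pull out 2^2: since 173 ≡ 5 (mod 8), (2/173) = -1, so (2/173)^2 = +1.
Reciprocity: 7 ≡ 3 and 173 ≡ 1 (mod 4), so (7/173) = +(173/7).
Reduce top mod 7: now compute (5/7).
Reciprocity: 5 ≡ 1 and 7 ≡ 3 (mod 4), so (5/7) = +(7/5).
Reduce top mod 5: now compute (2/5).
Pull out 2: since 5 ≡ 5 (mod 8), (2/5) = -1.
Reached (1/5) = 1. Collecting the sign flips along the way, the symbol is -1.

-1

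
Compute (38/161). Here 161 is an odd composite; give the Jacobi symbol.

1

Pull out 2: since 161 ≡ 1 (mod 8), (2/161) = +1.
Reciprocity: 19 ≡ 3 and 161 ≡ 1 (mod 4), so (19/161) = +(161/19).
Reduce top mod 19: now compute (9/19).
Reciprocity: 9 ≡ 1 and 19 ≡ 3 (mod 4), so (9/19) = +(19/9).
Reduce top mod 9: now compute (1/9).
Reached (1/9) = 1. Collecting the sign flips along the way, the symbol is +1.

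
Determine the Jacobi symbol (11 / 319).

0

Reciprocity: 11 ≡ 3 and 319 ≡ 3 (mod 4), so (11/319) = −(319/11).
Reduce top mod 11: now compute (0/11).
Top reduces to 0: gcd > 1, so the symbol is 0.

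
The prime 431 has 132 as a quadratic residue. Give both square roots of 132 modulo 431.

118, 313

Since 431 ≡ 3 (mod 4), a square root of 132 is 132^((431+1)/4) = 132^108 mod 431.
Repeated squaring: 132^2≡184, 132^4≡238, 132^8≡183, 132^16≡302, 132^32≡263, 132^64≡209 (mod 431).
132^108 = 132^(64+32+8+4) ≡ 118 (mod 431).
Check: 118² = 13924 ≡ 132 (mod 431). The two roots are 118 and 313.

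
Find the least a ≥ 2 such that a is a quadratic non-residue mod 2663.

5

(2/2663) = +1, so 2 is a residue.
(3/2663) = +1, so 3 is a residue.
(4/2663) = +1, so 4 is a residue.
(5/2663) = −1, so 5 is the smallest positive non-residue mod 2663.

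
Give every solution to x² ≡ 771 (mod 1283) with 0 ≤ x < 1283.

122, 1161

Since 1283 ≡ 3 (mod 4), a square root of 771 is 771^((1283+1)/4) = 771^321 mod 1283.
Repeated squaring: 771^2≡412, 771^4≡388, 771^8≡433, 771^16≡171, 771^32≡1015, 771^64≡1259, 771^128≡576, 771^256≡762 (mod 1283).
771^321 = 771^(256+64+1) ≡ 122 (mod 1283).
Check: 122² = 14884 ≡ 771 (mod 1283). The two roots are 122 and 1161.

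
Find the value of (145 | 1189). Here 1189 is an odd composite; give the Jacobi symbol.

0

Reciprocity: 145 ≡ 1 and 1189 ≡ 1 (mod 4), so (145/1189) = +(1189/145).
Reduce top mod 145: now compute (29/145).
Reciprocity: 29 ≡ 1 and 145 ≡ 1 (mod 4), so (29/145) = +(145/29).
Reduce top mod 29: now compute (0/29).
Top reduces to 0: gcd > 1, so the symbol is 0.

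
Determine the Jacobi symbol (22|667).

Pull out 2: since 667 ≡ 3 (mod 8), (2/667) = -1.
Reciprocity: 11 ≡ 3 and 667 ≡ 3 (mod 4), so (11/667) = −(667/11).
Reduce top mod 11: now compute (7/11).
Reciprocity: 7 ≡ 3 and 11 ≡ 3 (mod 4), so (7/11) = −(11/7).
Reduce top mod 7: now compute (4/7).
Pull out 2^2: since 7 ≡ 7 (mod 8), (2/7) = +1, so (2/7)^2 = +1.
Reached (1/7) = 1. Collecting the sign flips along the way, the symbol is -1.

-1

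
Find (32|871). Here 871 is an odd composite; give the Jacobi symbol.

1

Pull out 2^5: since 871 ≡ 7 (mod 8), (2/871) = +1, so (2/871)^5 = +1.
Reached (1/871) = 1. Collecting the sign flips along the way, the symbol is +1.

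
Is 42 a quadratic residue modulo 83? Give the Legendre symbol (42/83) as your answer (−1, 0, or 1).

Pull out 2: since 83 ≡ 3 (mod 8), (2/83) = -1.
Reciprocity: 21 ≡ 1 and 83 ≡ 3 (mod 4), so (21/83) = +(83/21).
Reduce top mod 21: now compute (20/21).
Pull out 2^2: since 21 ≡ 5 (mod 8), (2/21) = -1, so (2/21)^2 = +1.
Reciprocity: 5 ≡ 1 and 21 ≡ 1 (mod 4), so (5/21) = +(21/5).
Reduce top mod 5: now compute (1/5).
Reached (1/5) = 1. Collecting the sign flips along the way, the symbol is -1.

-1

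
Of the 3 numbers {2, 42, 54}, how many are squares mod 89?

(2/89) = +1 → QR.
(42/89) = +1 → QR.
(54/89) = -1 → non-residue.
Total quadratic residues among the 3: 2.

2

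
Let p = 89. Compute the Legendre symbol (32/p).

1

Euler's criterion: (32/89) ≡ 32^44 (mod 89).
32^2 ≡ 45 (mod 89)
32^4 ≡ 67 (mod 89)
32^8 ≡ 39 (mod 89)
32^16 ≡ 8 (mod 89)
32^32 ≡ 64 (mod 89)
32^44 = 32^(32+8+4) ≡ 1 (mod 89).
Result is 1, so (32/89) = 1.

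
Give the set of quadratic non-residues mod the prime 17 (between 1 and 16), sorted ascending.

Square k = 1,…,8 (k and 17−k give the same square):
1²=1, 2²=4, 3²=9, 4²=16, 5²≡8, 6²≡2, 7²≡15, 8²≡13 (mod 17).
The residues are {1, 2, 4, 8, 9, 13, 15, 16}; the non-residues are the remaining 8 nonzero classes.

3, 5, 6, 7, 10, 11, 12, 14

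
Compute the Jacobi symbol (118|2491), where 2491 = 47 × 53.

-1

Pull out 2: since 2491 ≡ 3 (mod 8), (2/2491) = -1.
Reciprocity: 59 ≡ 3 and 2491 ≡ 3 (mod 4), so (59/2491) = −(2491/59).
Reduce top mod 59: now compute (13/59).
Reciprocity: 13 ≡ 1 and 59 ≡ 3 (mod 4), so (13/59) = +(59/13).
Reduce top mod 13: now compute (7/13).
Reciprocity: 7 ≡ 3 and 13 ≡ 1 (mod 4), so (7/13) = +(13/7).
Reduce top mod 7: now compute (6/7).
Pull out 2: since 7 ≡ 7 (mod 8), (2/7) = +1.
Reciprocity: 3 ≡ 3 and 7 ≡ 3 (mod 4), so (3/7) = −(7/3).
Reduce top mod 3: now compute (1/3).
Reached (1/3) = 1. Collecting the sign flips along the way, the symbol is -1.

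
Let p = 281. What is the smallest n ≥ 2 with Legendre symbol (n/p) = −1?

3

(2/281) = +1, so 2 is a residue.
(3/281) = −1, so 3 is the smallest positive non-residue mod 281.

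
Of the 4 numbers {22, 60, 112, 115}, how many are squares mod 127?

3

(22/127) = +1 → QR.
(60/127) = +1 → QR.
(112/127) = -1 → non-residue.
(115/127) = +1 → QR.
Total quadratic residues among the 4: 3.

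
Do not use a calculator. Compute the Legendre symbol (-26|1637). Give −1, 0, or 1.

-1

First reduce: -26 ≡ 1611 (mod 1637).
Reciprocity: 1611 ≡ 3 and 1637 ≡ 1 (mod 4), so (1611/1637) = +(1637/1611).
Reduce top mod 1611: now compute (26/1611).
Pull out 2: since 1611 ≡ 3 (mod 8), (2/1611) = -1.
Reciprocity: 13 ≡ 1 and 1611 ≡ 3 (mod 4), so (13/1611) = +(1611/13).
Reduce top mod 13: now compute (12/13).
Pull out 2^2: since 13 ≡ 5 (mod 8), (2/13) = -1, so (2/13)^2 = +1.
Reciprocity: 3 ≡ 3 and 13 ≡ 1 (mod 4), so (3/13) = +(13/3).
Reduce top mod 3: now compute (1/3).
Reached (1/3) = 1. Collecting the sign flips along the way, the symbol is -1.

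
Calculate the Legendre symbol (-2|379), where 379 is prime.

1

First reduce: -2 ≡ 377 (mod 379).
Reciprocity: 377 ≡ 1 and 379 ≡ 3 (mod 4), so (377/379) = +(379/377).
Reduce top mod 377: now compute (2/377).
Pull out 2: since 377 ≡ 1 (mod 8), (2/377) = +1.
Reached (1/377) = 1. Collecting the sign flips along the way, the symbol is +1.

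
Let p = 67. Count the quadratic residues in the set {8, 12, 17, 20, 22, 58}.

(8/67) = -1 → non-residue.
(12/67) = -1 → non-residue.
(17/67) = +1 → QR.
(20/67) = -1 → non-residue.
(22/67) = +1 → QR.
(58/67) = -1 → non-residue.
Total quadratic residues among the 6: 2.

2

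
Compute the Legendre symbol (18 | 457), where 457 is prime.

Pull out 2: since 457 ≡ 1 (mod 8), (2/457) = +1.
Reciprocity: 9 ≡ 1 and 457 ≡ 1 (mod 4), so (9/457) = +(457/9).
Reduce top mod 9: now compute (7/9).
Reciprocity: 7 ≡ 3 and 9 ≡ 1 (mod 4), so (7/9) = +(9/7).
Reduce top mod 7: now compute (2/7).
Pull out 2: since 7 ≡ 7 (mod 8), (2/7) = +1.
Reached (1/7) = 1. Collecting the sign flips along the way, the symbol is +1.

1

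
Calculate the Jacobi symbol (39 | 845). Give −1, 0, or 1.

Reciprocity: 39 ≡ 3 and 845 ≡ 1 (mod 4), so (39/845) = +(845/39).
Reduce top mod 39: now compute (26/39).
Pull out 2: since 39 ≡ 7 (mod 8), (2/39) = +1.
Reciprocity: 13 ≡ 1 and 39 ≡ 3 (mod 4), so (13/39) = +(39/13).
Reduce top mod 13: now compute (0/13).
Top reduces to 0: gcd > 1, so the symbol is 0.

0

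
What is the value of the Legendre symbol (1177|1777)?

Reciprocity: 1177 ≡ 1 and 1777 ≡ 1 (mod 4), so (1177/1777) = +(1777/1177).
Reduce top mod 1177: now compute (600/1177).
Pull out 2^3: since 1177 ≡ 1 (mod 8), (2/1177) = +1, so (2/1177)^3 = +1.
Reciprocity: 75 ≡ 3 and 1177 ≡ 1 (mod 4), so (75/1177) = +(1177/75).
Reduce top mod 75: now compute (52/75).
Pull out 2^2: since 75 ≡ 3 (mod 8), (2/75) = -1, so (2/75)^2 = +1.
Reciprocity: 13 ≡ 1 and 75 ≡ 3 (mod 4), so (13/75) = +(75/13).
Reduce top mod 13: now compute (10/13).
Pull out 2: since 13 ≡ 5 (mod 8), (2/13) = -1.
Reciprocity: 5 ≡ 1 and 13 ≡ 1 (mod 4), so (5/13) = +(13/5).
Reduce top mod 5: now compute (3/5).
Reciprocity: 3 ≡ 3 and 5 ≡ 1 (mod 4), so (3/5) = +(5/3).
Reduce top mod 3: now compute (2/3).
Pull out 2: since 3 ≡ 3 (mod 8), (2/3) = -1.
Reached (1/3) = 1. Collecting the sign flips along the way, the symbol is +1.

1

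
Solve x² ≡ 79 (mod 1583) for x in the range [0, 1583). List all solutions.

Since 1583 ≡ 3 (mod 4), a square root of 79 is 79^((1583+1)/4) = 79^396 mod 1583.
Repeated squaring: 79^2≡1492, 79^4≡366, 79^8≡984, 79^16≡1043, 79^32≡328, 79^64≡1523, 79^128≡434, 79^256≡1562 (mod 1583).
79^396 = 79^(256+128+8+4) ≡ 1250 (mod 1583).
Check: 1250² = 1562500 ≡ 79 (mod 1583). The two roots are 333 and 1250.

333, 1250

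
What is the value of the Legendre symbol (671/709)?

Euler's criterion: (671/709) ≡ 671^354 (mod 709).
671^2 ≡ 26 (mod 709)
671^4 ≡ 676 (mod 709)
671^8 ≡ 380 (mod 709)
671^16 ≡ 473 (mod 709)
671^32 ≡ 394 (mod 709)
671^64 ≡ 674 (mod 709)
671^128 ≡ 516 (mod 709)
671^256 ≡ 381 (mod 709)
671^354 = 671^(256+64+32+2) ≡ 708 (mod 709).
Result is 708 ≡ −1, so (671/709) = −1.

-1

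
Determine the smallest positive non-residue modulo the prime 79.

3

(2/79) = +1, so 2 is a residue.
(3/79) = −1, so 3 is the smallest positive non-residue mod 79.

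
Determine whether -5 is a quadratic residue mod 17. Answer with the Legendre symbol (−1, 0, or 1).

-1

First reduce: -5 ≡ 12 (mod 17).
Pull out 2^2: since 17 ≡ 1 (mod 8), (2/17) = +1, so (2/17)^2 = +1.
Reciprocity: 3 ≡ 3 and 17 ≡ 1 (mod 4), so (3/17) = +(17/3).
Reduce top mod 3: now compute (2/3).
Pull out 2: since 3 ≡ 3 (mod 8), (2/3) = -1.
Reached (1/3) = 1. Collecting the sign flips along the way, the symbol is -1.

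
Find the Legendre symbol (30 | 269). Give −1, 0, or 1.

Pull out 2: since 269 ≡ 5 (mod 8), (2/269) = -1.
Reciprocity: 15 ≡ 3 and 269 ≡ 1 (mod 4), so (15/269) = +(269/15).
Reduce top mod 15: now compute (14/15).
Pull out 2: since 15 ≡ 7 (mod 8), (2/15) = +1.
Reciprocity: 7 ≡ 3 and 15 ≡ 3 (mod 4), so (7/15) = −(15/7).
Reduce top mod 7: now compute (1/7).
Reached (1/7) = 1. Collecting the sign flips along the way, the symbol is +1.

1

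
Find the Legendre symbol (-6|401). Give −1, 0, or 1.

Euler's criterion: (-6/401) ≡ 395^200 (mod 401).
395^2 ≡ 36 (mod 401)
395^4 ≡ 93 (mod 401)
395^8 ≡ 228 (mod 401)
395^16 ≡ 255 (mod 401)
395^32 ≡ 63 (mod 401)
395^64 ≡ 360 (mod 401)
395^128 ≡ 77 (mod 401)
395^200 = 395^(128+64+8) ≡ 400 (mod 401).
Result is 400 ≡ −1, so (-6/401) = −1.

-1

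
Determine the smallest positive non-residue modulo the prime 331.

(2/331) = −1, so 2 is the smallest positive non-residue mod 331.

2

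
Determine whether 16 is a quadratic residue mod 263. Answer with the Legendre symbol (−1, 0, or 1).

1

Pull out 2^4: since 263 ≡ 7 (mod 8), (2/263) = +1, so (2/263)^4 = +1.
Reached (1/263) = 1. Collecting the sign flips along the way, the symbol is +1.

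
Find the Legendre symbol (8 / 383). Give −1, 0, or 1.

Pull out 2^3: since 383 ≡ 7 (mod 8), (2/383) = +1, so (2/383)^3 = +1.
Reached (1/383) = 1. Collecting the sign flips along the way, the symbol is +1.

1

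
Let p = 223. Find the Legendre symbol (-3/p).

First reduce: -3 ≡ 220 (mod 223).
Pull out 2^2: since 223 ≡ 7 (mod 8), (2/223) = +1, so (2/223)^2 = +1.
Reciprocity: 55 ≡ 3 and 223 ≡ 3 (mod 4), so (55/223) = −(223/55).
Reduce top mod 55: now compute (3/55).
Reciprocity: 3 ≡ 3 and 55 ≡ 3 (mod 4), so (3/55) = −(55/3).
Reduce top mod 3: now compute (1/3).
Reached (1/3) = 1. Collecting the sign flips along the way, the symbol is +1.

1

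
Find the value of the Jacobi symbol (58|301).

1

Pull out 2: since 301 ≡ 5 (mod 8), (2/301) = -1.
Reciprocity: 29 ≡ 1 and 301 ≡ 1 (mod 4), so (29/301) = +(301/29).
Reduce top mod 29: now compute (11/29).
Reciprocity: 11 ≡ 3 and 29 ≡ 1 (mod 4), so (11/29) = +(29/11).
Reduce top mod 11: now compute (7/11).
Reciprocity: 7 ≡ 3 and 11 ≡ 3 (mod 4), so (7/11) = −(11/7).
Reduce top mod 7: now compute (4/7).
Pull out 2^2: since 7 ≡ 7 (mod 8), (2/7) = +1, so (2/7)^2 = +1.
Reached (1/7) = 1. Collecting the sign flips along the way, the symbol is +1.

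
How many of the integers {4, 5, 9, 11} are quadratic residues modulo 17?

(4/17) = +1 → QR.
(5/17) = -1 → non-residue.
(9/17) = +1 → QR.
(11/17) = -1 → non-residue.
Total quadratic residues among the 4: 2.

2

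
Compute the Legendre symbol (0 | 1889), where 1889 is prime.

0

Top reduces to 0: gcd > 1, so the symbol is 0.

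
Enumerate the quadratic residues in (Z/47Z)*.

1 2 3 4 6 7 8 9 12 14 16 17 18 21 24 25 27 28 32 34 36 37 42

Square k = 1,…,23 (k and 47−k give the same square):
1²=1, 2²=4, 3²=9, 4²=16, 5²=25, 6²=36, 7²≡2, 8²≡17, 9²≡34, 10²≡6, 11²≡27, 12²≡3, 13²≡28, 14²≡8, 15²≡37, 16²≡21, 17²≡7, 18²≡42, 19²≡32, 20²≡24, 21²≡18, 22²≡14, 23²≡12 (mod 47).
So the quadratic residues mod 47 are {1, 2, 3, 4, 6, 7, 8, 9, 12, 14, 16, 17, 18, 21, 24, 25, 27, 28, 32, 34, 36, 37, 42}.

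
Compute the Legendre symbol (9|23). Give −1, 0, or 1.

1

Euler's criterion: (9/23) ≡ 9^11 (mod 23).
9^2 ≡ 12 (mod 23)
9^4 ≡ 6 (mod 23)
9^8 ≡ 13 (mod 23)
9^11 = 9^(8+2+1) ≡ 1 (mod 23).
Result is 1, so (9/23) = 1.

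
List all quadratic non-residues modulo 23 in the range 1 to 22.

5, 7, 10, 11, 14, 15, 17, 19, 20, 21, 22

Square k = 1,…,11 (k and 23−k give the same square):
1²=1, 2²=4, 3²=9, 4²=16, 5²≡2, 6²≡13, 7²≡3, 8²≡18, 9²≡12, 10²≡8, 11²≡6 (mod 23).
The residues are {1, 2, 3, 4, 6, 8, 9, 12, 13, 16, 18}; the non-residues are the remaining 11 nonzero classes.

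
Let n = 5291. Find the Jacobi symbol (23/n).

-1

Reciprocity: 23 ≡ 3 and 5291 ≡ 3 (mod 4), so (23/5291) = −(5291/23).
Reduce top mod 23: now compute (1/23).
Reached (1/23) = 1. Collecting the sign flips along the way, the symbol is -1.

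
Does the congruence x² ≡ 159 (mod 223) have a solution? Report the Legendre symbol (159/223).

-1

Reciprocity: 159 ≡ 3 and 223 ≡ 3 (mod 4), so (159/223) = −(223/159).
Reduce top mod 159: now compute (64/159).
Pull out 2^6: since 159 ≡ 7 (mod 8), (2/159) = +1, so (2/159)^6 = +1.
Reached (1/159) = 1. Collecting the sign flips along the way, the symbol is -1.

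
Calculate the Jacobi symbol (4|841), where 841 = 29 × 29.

1

Pull out 2^2: since 841 ≡ 1 (mod 8), (2/841) = +1, so (2/841)^2 = +1.
Reached (1/841) = 1. Collecting the sign flips along the way, the symbol is +1.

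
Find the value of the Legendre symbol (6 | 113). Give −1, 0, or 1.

Pull out 2: since 113 ≡ 1 (mod 8), (2/113) = +1.
Reciprocity: 3 ≡ 3 and 113 ≡ 1 (mod 4), so (3/113) = +(113/3).
Reduce top mod 3: now compute (2/3).
Pull out 2: since 3 ≡ 3 (mod 8), (2/3) = -1.
Reached (1/3) = 1. Collecting the sign flips along the way, the symbol is -1.

-1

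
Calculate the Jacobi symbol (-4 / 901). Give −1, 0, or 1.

1

First reduce: -4 ≡ 897 (mod 901).
Reciprocity: 897 ≡ 1 and 901 ≡ 1 (mod 4), so (897/901) = +(901/897).
Reduce top mod 897: now compute (4/897).
Pull out 2^2: since 897 ≡ 1 (mod 8), (2/897) = +1, so (2/897)^2 = +1.
Reached (1/897) = 1. Collecting the sign flips along the way, the symbol is +1.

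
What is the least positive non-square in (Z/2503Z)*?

(2/2503) = +1, so 2 is a residue.
(3/2503) = −1, so 3 is the smallest positive non-residue mod 2503.

3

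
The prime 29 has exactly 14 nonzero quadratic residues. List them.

1 4 5 6 7 9 13 16 20 22 23 24 25 28

Square k = 1,…,14 (k and 29−k give the same square):
1²=1, 2²=4, 3²=9, 4²=16, 5²=25, 6²≡7, 7²≡20, 8²≡6, 9²≡23, 10²≡13, 11²≡5, 12²≡28, 13²≡24, 14²≡22 (mod 29).
So the quadratic residues mod 29 are {1, 4, 5, 6, 7, 9, 13, 16, 20, 22, 23, 24, 25, 28}.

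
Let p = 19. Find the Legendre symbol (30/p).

First reduce: 30 ≡ 11 (mod 19).
Reciprocity: 11 ≡ 3 and 19 ≡ 3 (mod 4), so (11/19) = −(19/11).
Reduce top mod 11: now compute (8/11).
Pull out 2^3: since 11 ≡ 3 (mod 8), (2/11) = -1, so (2/11)^3 = -1.
Reached (1/11) = 1. Collecting the sign flips along the way, the symbol is +1.

1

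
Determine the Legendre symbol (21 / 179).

-1

Euler's criterion: (21/179) ≡ 21^89 (mod 179).
21^2 ≡ 83 (mod 179)
21^4 ≡ 87 (mod 179)
21^8 ≡ 51 (mod 179)
21^16 ≡ 95 (mod 179)
21^32 ≡ 75 (mod 179)
21^64 ≡ 76 (mod 179)
21^89 = 21^(64+16+8+1) ≡ 178 (mod 179).
Result is 178 ≡ −1, so (21/179) = −1.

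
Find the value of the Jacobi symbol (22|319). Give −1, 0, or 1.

0

Pull out 2: since 319 ≡ 7 (mod 8), (2/319) = +1.
Reciprocity: 11 ≡ 3 and 319 ≡ 3 (mod 4), so (11/319) = −(319/11).
Reduce top mod 11: now compute (0/11).
Top reduces to 0: gcd > 1, so the symbol is 0.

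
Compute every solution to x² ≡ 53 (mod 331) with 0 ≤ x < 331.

Since 331 ≡ 3 (mod 4), a square root of 53 is 53^((331+1)/4) = 53^83 mod 331.
Repeated squaring: 53^2≡161, 53^4≡103, 53^8≡17, 53^16≡289, 53^32≡109, 53^64≡296 (mod 331).
53^83 = 53^(64+16+2+1) ≡ 265 (mod 331).
Check: 265² = 70225 ≡ 53 (mod 331). The two roots are 66 and 265.

66, 265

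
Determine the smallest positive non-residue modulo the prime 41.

(2/41) = +1, so 2 is a residue.
(3/41) = −1, so 3 is the smallest positive non-residue mod 41.

3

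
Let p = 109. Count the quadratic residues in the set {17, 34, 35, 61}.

3

(17/109) = -1 → non-residue.
(34/109) = +1 → QR.
(35/109) = +1 → QR.
(61/109) = +1 → QR.
Total quadratic residues among the 4: 3.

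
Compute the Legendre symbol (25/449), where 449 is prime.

1

Reciprocity: 25 ≡ 1 and 449 ≡ 1 (mod 4), so (25/449) = +(449/25).
Reduce top mod 25: now compute (24/25).
Pull out 2^3: since 25 ≡ 1 (mod 8), (2/25) = +1, so (2/25)^3 = +1.
Reciprocity: 3 ≡ 3 and 25 ≡ 1 (mod 4), so (3/25) = +(25/3).
Reduce top mod 3: now compute (1/3).
Reached (1/3) = 1. Collecting the sign flips along the way, the symbol is +1.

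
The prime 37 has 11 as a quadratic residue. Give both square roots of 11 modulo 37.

14, 23

37 ≡ 1 (mod 4), so we find a root by search.
Trying successive values, 14² = 196 ≡ 11 (mod 37). The other root is 37 − 14 = 23.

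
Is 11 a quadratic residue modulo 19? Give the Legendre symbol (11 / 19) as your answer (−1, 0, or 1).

Euler's criterion: (11/19) ≡ 11^9 (mod 19).
11^2 ≡ 7 (mod 19)
11^4 ≡ 11 (mod 19)
11^8 ≡ 7 (mod 19)
11^9 = 11^(8+1) ≡ 1 (mod 19).
Result is 1, so (11/19) = 1.

1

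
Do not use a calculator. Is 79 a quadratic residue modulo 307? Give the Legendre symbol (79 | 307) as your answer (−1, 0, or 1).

Reciprocity: 79 ≡ 3 and 307 ≡ 3 (mod 4), so (79/307) = −(307/79).
Reduce top mod 79: now compute (70/79).
Pull out 2: since 79 ≡ 7 (mod 8), (2/79) = +1.
Reciprocity: 35 ≡ 3 and 79 ≡ 3 (mod 4), so (35/79) = −(79/35).
Reduce top mod 35: now compute (9/35).
Reciprocity: 9 ≡ 1 and 35 ≡ 3 (mod 4), so (9/35) = +(35/9).
Reduce top mod 9: now compute (8/9).
Pull out 2^3: since 9 ≡ 1 (mod 8), (2/9) = +1, so (2/9)^3 = +1.
Reached (1/9) = 1. Collecting the sign flips along the way, the symbol is +1.

1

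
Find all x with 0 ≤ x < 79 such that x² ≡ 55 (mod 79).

23, 56

Since 79 ≡ 3 (mod 4), a square root of 55 is 55^((79+1)/4) = 55^20 mod 79.
Repeated squaring: 55^2≡23, 55^4≡55, 55^8≡23, 55^16≡55 (mod 79).
55^20 = 55^(16+4) ≡ 23 (mod 79).
Check: 23² = 529 ≡ 55 (mod 79). The two roots are 23 and 56.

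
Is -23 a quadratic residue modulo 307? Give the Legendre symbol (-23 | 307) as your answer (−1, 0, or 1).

1

First reduce: -23 ≡ 284 (mod 307).
Pull out 2^2: since 307 ≡ 3 (mod 8), (2/307) = -1, so (2/307)^2 = +1.
Reciprocity: 71 ≡ 3 and 307 ≡ 3 (mod 4), so (71/307) = −(307/71).
Reduce top mod 71: now compute (23/71).
Reciprocity: 23 ≡ 3 and 71 ≡ 3 (mod 4), so (23/71) = −(71/23).
Reduce top mod 23: now compute (2/23).
Pull out 2: since 23 ≡ 7 (mod 8), (2/23) = +1.
Reached (1/23) = 1. Collecting the sign flips along the way, the symbol is +1.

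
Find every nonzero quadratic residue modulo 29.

1, 4, 5, 6, 7, 9, 13, 16, 20, 22, 23, 24, 25, 28

Square k = 1,…,14 (k and 29−k give the same square):
1²=1, 2²=4, 3²=9, 4²=16, 5²=25, 6²≡7, 7²≡20, 8²≡6, 9²≡23, 10²≡13, 11²≡5, 12²≡28, 13²≡24, 14²≡22 (mod 29).
So the quadratic residues mod 29 are {1, 4, 5, 6, 7, 9, 13, 16, 20, 22, 23, 24, 25, 28}.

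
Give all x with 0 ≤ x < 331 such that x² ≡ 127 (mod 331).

Since 331 ≡ 3 (mod 4), a square root of 127 is 127^((331+1)/4) = 127^83 mod 331.
Repeated squaring: 127^2≡241, 127^4≡156, 127^8≡173, 127^16≡139, 127^32≡123, 127^64≡234 (mod 331).
127^83 = 127^(64+16+2+1) ≡ 69 (mod 331).
Check: 69² = 4761 ≡ 127 (mod 331). The two roots are 69 and 262.

69, 262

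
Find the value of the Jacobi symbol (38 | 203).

-1

Pull out 2: since 203 ≡ 3 (mod 8), (2/203) = -1.
Reciprocity: 19 ≡ 3 and 203 ≡ 3 (mod 4), so (19/203) = −(203/19).
Reduce top mod 19: now compute (13/19).
Reciprocity: 13 ≡ 1 and 19 ≡ 3 (mod 4), so (13/19) = +(19/13).
Reduce top mod 13: now compute (6/13).
Pull out 2: since 13 ≡ 5 (mod 8), (2/13) = -1.
Reciprocity: 3 ≡ 3 and 13 ≡ 1 (mod 4), so (3/13) = +(13/3).
Reduce top mod 3: now compute (1/3).
Reached (1/3) = 1. Collecting the sign flips along the way, the symbol is -1.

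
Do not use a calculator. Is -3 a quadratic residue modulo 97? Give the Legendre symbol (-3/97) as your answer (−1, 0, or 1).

Euler's criterion: (-3/97) ≡ 94^48 (mod 97).
94^2 ≡ 9 (mod 97)
94^4 ≡ 81 (mod 97)
94^8 ≡ 62 (mod 97)
94^16 ≡ 61 (mod 97)
94^32 ≡ 35 (mod 97)
94^48 = 94^(32+16) ≡ 1 (mod 97).
Result is 1, so (-3/97) = 1.

1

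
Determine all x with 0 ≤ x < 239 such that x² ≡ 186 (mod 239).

Since 239 ≡ 3 (mod 4), a square root of 186 is 186^((239+1)/4) = 186^60 mod 239.
Repeated squaring: 186^2≡180, 186^4≡135, 186^8≡61, 186^16≡136, 186^32≡93 (mod 239).
186^60 = 186^(32+16+8+4) ≡ 80 (mod 239).
Check: 80² = 6400 ≡ 186 (mod 239). The two roots are 80 and 159.

80, 159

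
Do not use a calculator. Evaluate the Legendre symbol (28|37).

1

Euler's criterion: (28/37) ≡ 28^18 (mod 37).
28^2 ≡ 7 (mod 37)
28^4 ≡ 12 (mod 37)
28^8 ≡ 33 (mod 37)
28^16 ≡ 16 (mod 37)
28^18 = 28^(16+2) ≡ 1 (mod 37).
Result is 1, so (28/37) = 1.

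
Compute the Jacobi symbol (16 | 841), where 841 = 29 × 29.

1

Pull out 2^4: since 841 ≡ 1 (mod 8), (2/841) = +1, so (2/841)^4 = +1.
Reached (1/841) = 1. Collecting the sign flips along the way, the symbol is +1.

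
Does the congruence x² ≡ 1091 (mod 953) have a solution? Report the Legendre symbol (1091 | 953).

Euler's criterion: (1091/953) ≡ 138^476 (mod 953).
138^2 ≡ 937 (mod 953)
138^4 ≡ 256 (mod 953)
138^8 ≡ 732 (mod 953)
138^16 ≡ 238 (mod 953)
138^32 ≡ 417 (mod 953)
138^64 ≡ 443 (mod 953)
138^128 ≡ 884 (mod 953)
138^256 ≡ 949 (mod 953)
138^476 = 138^(256+128+64+16+8+4) ≡ 1 (mod 953).
Result is 1, so (1091/953) = 1.

1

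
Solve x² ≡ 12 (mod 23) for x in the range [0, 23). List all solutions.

Since 23 ≡ 3 (mod 4), a square root of 12 is 12^((23+1)/4) = 12^6 mod 23.
Repeated squaring: 12^2≡6, 12^4≡13 (mod 23).
12^6 = 12^(4+2) ≡ 9 (mod 23).
Check: 9² = 81 ≡ 12 (mod 23). The two roots are 9 and 14.

9, 14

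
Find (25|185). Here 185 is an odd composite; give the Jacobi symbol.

Reciprocity: 25 ≡ 1 and 185 ≡ 1 (mod 4), so (25/185) = +(185/25).
Reduce top mod 25: now compute (10/25).
Pull out 2: since 25 ≡ 1 (mod 8), (2/25) = +1.
Reciprocity: 5 ≡ 1 and 25 ≡ 1 (mod 4), so (5/25) = +(25/5).
Reduce top mod 5: now compute (0/5).
Top reduces to 0: gcd > 1, so the symbol is 0.

0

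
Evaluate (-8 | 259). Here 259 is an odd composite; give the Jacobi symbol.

1

First reduce: -8 ≡ 251 (mod 259).
Reciprocity: 251 ≡ 3 and 259 ≡ 3 (mod 4), so (251/259) = −(259/251).
Reduce top mod 251: now compute (8/251).
Pull out 2^3: since 251 ≡ 3 (mod 8), (2/251) = -1, so (2/251)^3 = -1.
Reached (1/251) = 1. Collecting the sign flips along the way, the symbol is +1.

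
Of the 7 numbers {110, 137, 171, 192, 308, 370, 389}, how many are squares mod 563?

(110/563) = +1 → QR.
(137/563) = +1 → QR.
(171/563) = +1 → QR.
(192/563) = +1 → QR.
(308/563) = +1 → QR.
(370/563) = -1 → non-residue.
(389/563) = -1 → non-residue.
Total quadratic residues among the 7: 5.

5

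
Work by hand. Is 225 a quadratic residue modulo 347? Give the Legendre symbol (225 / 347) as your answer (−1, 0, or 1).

1

Reciprocity: 225 ≡ 1 and 347 ≡ 3 (mod 4), so (225/347) = +(347/225).
Reduce top mod 225: now compute (122/225).
Pull out 2: since 225 ≡ 1 (mod 8), (2/225) = +1.
Reciprocity: 61 ≡ 1 and 225 ≡ 1 (mod 4), so (61/225) = +(225/61).
Reduce top mod 61: now compute (42/61).
Pull out 2: since 61 ≡ 5 (mod 8), (2/61) = -1.
Reciprocity: 21 ≡ 1 and 61 ≡ 1 (mod 4), so (21/61) = +(61/21).
Reduce top mod 21: now compute (19/21).
Reciprocity: 19 ≡ 3 and 21 ≡ 1 (mod 4), so (19/21) = +(21/19).
Reduce top mod 19: now compute (2/19).
Pull out 2: since 19 ≡ 3 (mod 8), (2/19) = -1.
Reached (1/19) = 1. Collecting the sign flips along the way, the symbol is +1.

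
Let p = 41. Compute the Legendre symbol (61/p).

1

Euler's criterion: (61/41) ≡ 20^20 (mod 41).
20^2 ≡ 31 (mod 41)
20^4 ≡ 18 (mod 41)
20^8 ≡ 37 (mod 41)
20^16 ≡ 16 (mod 41)
20^20 = 20^(16+4) ≡ 1 (mod 41).
Result is 1, so (61/41) = 1.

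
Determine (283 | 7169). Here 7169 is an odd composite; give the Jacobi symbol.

1

Reciprocity: 283 ≡ 3 and 7169 ≡ 1 (mod 4), so (283/7169) = +(7169/283).
Reduce top mod 283: now compute (94/283).
Pull out 2: since 283 ≡ 3 (mod 8), (2/283) = -1.
Reciprocity: 47 ≡ 3 and 283 ≡ 3 (mod 4), so (47/283) = −(283/47).
Reduce top mod 47: now compute (1/47).
Reached (1/47) = 1. Collecting the sign flips along the way, the symbol is +1.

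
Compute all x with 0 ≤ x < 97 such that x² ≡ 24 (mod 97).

11, 86

97 ≡ 1 (mod 4), so we find a root by search.
Trying successive values, 11² = 121 ≡ 24 (mod 97). The other root is 97 − 11 = 86.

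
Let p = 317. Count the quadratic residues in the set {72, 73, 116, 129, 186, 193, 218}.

4

(72/317) = -1 → non-residue.
(73/317) = +1 → QR.
(116/317) = -1 → non-residue.
(129/317) = -1 → non-residue.
(186/317) = +1 → QR.
(193/317) = +1 → QR.
(218/317) = +1 → QR.
Total quadratic residues among the 7: 4.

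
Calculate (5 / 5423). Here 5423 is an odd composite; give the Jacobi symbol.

Reciprocity: 5 ≡ 1 and 5423 ≡ 3 (mod 4), so (5/5423) = +(5423/5).
Reduce top mod 5: now compute (3/5).
Reciprocity: 3 ≡ 3 and 5 ≡ 1 (mod 4), so (3/5) = +(5/3).
Reduce top mod 3: now compute (2/3).
Pull out 2: since 3 ≡ 3 (mod 8), (2/3) = -1.
Reached (1/3) = 1. Collecting the sign flips along the way, the symbol is -1.

-1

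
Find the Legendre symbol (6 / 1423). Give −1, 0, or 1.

Pull out 2: since 1423 ≡ 7 (mod 8), (2/1423) = +1.
Reciprocity: 3 ≡ 3 and 1423 ≡ 3 (mod 4), so (3/1423) = −(1423/3).
Reduce top mod 3: now compute (1/3).
Reached (1/3) = 1. Collecting the sign flips along the way, the symbol is -1.

-1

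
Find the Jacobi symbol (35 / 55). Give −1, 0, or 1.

0

Reciprocity: 35 ≡ 3 and 55 ≡ 3 (mod 4), so (35/55) = −(55/35).
Reduce top mod 35: now compute (20/35).
Pull out 2^2: since 35 ≡ 3 (mod 8), (2/35) = -1, so (2/35)^2 = +1.
Reciprocity: 5 ≡ 1 and 35 ≡ 3 (mod 4), so (5/35) = +(35/5).
Reduce top mod 5: now compute (0/5).
Top reduces to 0: gcd > 1, so the symbol is 0.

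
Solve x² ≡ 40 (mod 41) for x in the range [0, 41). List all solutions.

41 ≡ 1 (mod 4), so we find a root by search.
Trying successive values, 9² = 81 ≡ 40 (mod 41). The other root is 41 − 9 = 32.

9, 32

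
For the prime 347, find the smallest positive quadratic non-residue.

(2/347) = −1, so 2 is the smallest positive non-residue mod 347.

2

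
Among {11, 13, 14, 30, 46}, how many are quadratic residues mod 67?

1

(11/67) = -1 → non-residue.
(13/67) = -1 → non-residue.
(14/67) = +1 → QR.
(30/67) = -1 → non-residue.
(46/67) = -1 → non-residue.
Total quadratic residues among the 5: 1.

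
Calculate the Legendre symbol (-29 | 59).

-1

First reduce: -29 ≡ 30 (mod 59).
Pull out 2: since 59 ≡ 3 (mod 8), (2/59) = -1.
Reciprocity: 15 ≡ 3 and 59 ≡ 3 (mod 4), so (15/59) = −(59/15).
Reduce top mod 15: now compute (14/15).
Pull out 2: since 15 ≡ 7 (mod 8), (2/15) = +1.
Reciprocity: 7 ≡ 3 and 15 ≡ 3 (mod 4), so (7/15) = −(15/7).
Reduce top mod 7: now compute (1/7).
Reached (1/7) = 1. Collecting the sign flips along the way, the symbol is -1.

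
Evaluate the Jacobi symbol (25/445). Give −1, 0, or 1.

Reciprocity: 25 ≡ 1 and 445 ≡ 1 (mod 4), so (25/445) = +(445/25).
Reduce top mod 25: now compute (20/25).
Pull out 2^2: since 25 ≡ 1 (mod 8), (2/25) = +1, so (2/25)^2 = +1.
Reciprocity: 5 ≡ 1 and 25 ≡ 1 (mod 4), so (5/25) = +(25/5).
Reduce top mod 5: now compute (0/5).
Top reduces to 0: gcd > 1, so the symbol is 0.

0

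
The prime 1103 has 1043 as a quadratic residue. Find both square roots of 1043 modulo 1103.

Since 1103 ≡ 3 (mod 4), a square root of 1043 is 1043^((1103+1)/4) = 1043^276 mod 1103.
Repeated squaring: 1043^2≡291, 1043^4≡853, 1043^8≡732, 1043^16≡869, 1043^32≡709, 1043^64≡816, 1043^128≡747, 1043^256≡994 (mod 1103).
1043^276 = 1043^(256+16+4) ≡ 1046 (mod 1103).
Check: 1046² = 1094116 ≡ 1043 (mod 1103). The two roots are 57 and 1046.

57, 1046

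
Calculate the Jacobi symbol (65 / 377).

0

Reciprocity: 65 ≡ 1 and 377 ≡ 1 (mod 4), so (65/377) = +(377/65).
Reduce top mod 65: now compute (52/65).
Pull out 2^2: since 65 ≡ 1 (mod 8), (2/65) = +1, so (2/65)^2 = +1.
Reciprocity: 13 ≡ 1 and 65 ≡ 1 (mod 4), so (13/65) = +(65/13).
Reduce top mod 13: now compute (0/13).
Top reduces to 0: gcd > 1, so the symbol is 0.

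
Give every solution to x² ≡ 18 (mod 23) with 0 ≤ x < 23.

8, 15

Since 23 ≡ 3 (mod 4), a square root of 18 is 18^((23+1)/4) = 18^6 mod 23.
Repeated squaring: 18^2≡2, 18^4≡4 (mod 23).
18^6 = 18^(4+2) ≡ 8 (mod 23).
Check: 8² = 64 ≡ 18 (mod 23). The two roots are 8 and 15.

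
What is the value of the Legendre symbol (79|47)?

1

First reduce: 79 ≡ 32 (mod 47).
Pull out 2^5: since 47 ≡ 7 (mod 8), (2/47) = +1, so (2/47)^5 = +1.
Reached (1/47) = 1. Collecting the sign flips along the way, the symbol is +1.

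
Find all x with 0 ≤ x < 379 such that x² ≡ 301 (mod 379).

Since 379 ≡ 3 (mod 4), a square root of 301 is 301^((379+1)/4) = 301^95 mod 379.
Repeated squaring: 301^2≡20, 301^4≡21, 301^8≡62, 301^16≡54, 301^32≡263, 301^64≡191 (mod 379).
301^95 = 301^(64+16+8+4+2+1) ≡ 148 (mod 379).
Check: 148² = 21904 ≡ 301 (mod 379). The two roots are 148 and 231.

148, 231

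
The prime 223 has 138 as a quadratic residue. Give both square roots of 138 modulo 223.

Since 223 ≡ 3 (mod 4), a square root of 138 is 138^((223+1)/4) = 138^56 mod 223.
Repeated squaring: 138^2≡89, 138^4≡116, 138^8≡76, 138^16≡201, 138^32≡38 (mod 223).
138^56 = 138^(32+16+8) ≡ 19 (mod 223).
Check: 19² = 361 ≡ 138 (mod 223). The two roots are 19 and 204.

19, 204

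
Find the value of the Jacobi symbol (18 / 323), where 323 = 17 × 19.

Pull out 2: since 323 ≡ 3 (mod 8), (2/323) = -1.
Reciprocity: 9 ≡ 1 and 323 ≡ 3 (mod 4), so (9/323) = +(323/9).
Reduce top mod 9: now compute (8/9).
Pull out 2^3: since 9 ≡ 1 (mod 8), (2/9) = +1, so (2/9)^3 = +1.
Reached (1/9) = 1. Collecting the sign flips along the way, the symbol is -1.

-1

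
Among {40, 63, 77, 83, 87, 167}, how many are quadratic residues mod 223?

2

(40/223) = -1 → non-residue.
(63/223) = +1 → QR.
(77/223) = -1 → non-residue.
(83/223) = +1 → QR.
(87/223) = -1 → non-residue.
(167/223) = -1 → non-residue.
Total quadratic residues among the 6: 2.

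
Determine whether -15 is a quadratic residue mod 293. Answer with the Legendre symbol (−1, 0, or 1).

1

Euler's criterion: (-15/293) ≡ 278^146 (mod 293).
278^2 ≡ 225 (mod 293)
278^4 ≡ 229 (mod 293)
278^8 ≡ 287 (mod 293)
278^16 ≡ 36 (mod 293)
278^32 ≡ 124 (mod 293)
278^64 ≡ 140 (mod 293)
278^128 ≡ 262 (mod 293)
278^146 = 278^(128+16+2) ≡ 1 (mod 293).
Result is 1, so (-15/293) = 1.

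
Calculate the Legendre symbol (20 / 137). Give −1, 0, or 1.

Pull out 2^2: since 137 ≡ 1 (mod 8), (2/137) = +1, so (2/137)^2 = +1.
Reciprocity: 5 ≡ 1 and 137 ≡ 1 (mod 4), so (5/137) = +(137/5).
Reduce top mod 5: now compute (2/5).
Pull out 2: since 5 ≡ 5 (mod 8), (2/5) = -1.
Reached (1/5) = 1. Collecting the sign flips along the way, the symbol is -1.

-1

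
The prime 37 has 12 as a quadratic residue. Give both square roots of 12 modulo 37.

37 ≡ 1 (mod 4), so we find a root by search.
Trying successive values, 7² = 49 ≡ 12 (mod 37). The other root is 37 − 7 = 30.

7, 30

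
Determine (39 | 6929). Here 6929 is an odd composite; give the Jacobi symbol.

0

Reciprocity: 39 ≡ 3 and 6929 ≡ 1 (mod 4), so (39/6929) = +(6929/39).
Reduce top mod 39: now compute (26/39).
Pull out 2: since 39 ≡ 7 (mod 8), (2/39) = +1.
Reciprocity: 13 ≡ 1 and 39 ≡ 3 (mod 4), so (13/39) = +(39/13).
Reduce top mod 13: now compute (0/13).
Top reduces to 0: gcd > 1, so the symbol is 0.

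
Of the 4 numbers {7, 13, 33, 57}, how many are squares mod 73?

(7/73) = -1 → non-residue.
(13/73) = -1 → non-residue.
(33/73) = -1 → non-residue.
(57/73) = +1 → QR.
Total quadratic residues among the 4: 1.

1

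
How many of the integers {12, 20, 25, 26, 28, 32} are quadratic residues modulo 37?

4

(12/37) = +1 → QR.
(20/37) = -1 → non-residue.
(25/37) = +1 → QR.
(26/37) = +1 → QR.
(28/37) = +1 → QR.
(32/37) = -1 → non-residue.
Total quadratic residues among the 6: 4.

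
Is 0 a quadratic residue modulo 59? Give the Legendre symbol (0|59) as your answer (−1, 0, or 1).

0

Top reduces to 0: gcd > 1, so the symbol is 0.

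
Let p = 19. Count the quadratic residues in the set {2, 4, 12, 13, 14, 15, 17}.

(2/19) = -1 → non-residue.
(4/19) = +1 → QR.
(12/19) = -1 → non-residue.
(13/19) = -1 → non-residue.
(14/19) = -1 → non-residue.
(15/19) = -1 → non-residue.
(17/19) = +1 → QR.
Total quadratic residues among the 7: 2.

2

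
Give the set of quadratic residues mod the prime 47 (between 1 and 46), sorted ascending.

Square k = 1,…,23 (k and 47−k give the same square):
1²=1, 2²=4, 3²=9, 4²=16, 5²=25, 6²=36, 7²≡2, 8²≡17, 9²≡34, 10²≡6, 11²≡27, 12²≡3, 13²≡28, 14²≡8, 15²≡37, 16²≡21, 17²≡7, 18²≡42, 19²≡32, 20²≡24, 21²≡18, 22²≡14, 23²≡12 (mod 47).
So the quadratic residues mod 47 are {1, 2, 3, 4, 6, 7, 8, 9, 12, 14, 16, 17, 18, 21, 24, 25, 27, 28, 32, 34, 36, 37, 42}.

1, 2, 3, 4, 6, 7, 8, 9, 12, 14, 16, 17, 18, 21, 24, 25, 27, 28, 32, 34, 36, 37, 42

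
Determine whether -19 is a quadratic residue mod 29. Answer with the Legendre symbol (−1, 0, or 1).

First reduce: -19 ≡ 10 (mod 29).
Pull out 2: since 29 ≡ 5 (mod 8), (2/29) = -1.
Reciprocity: 5 ≡ 1 and 29 ≡ 1 (mod 4), so (5/29) = +(29/5).
Reduce top mod 5: now compute (4/5).
Pull out 2^2: since 5 ≡ 5 (mod 8), (2/5) = -1, so (2/5)^2 = +1.
Reached (1/5) = 1. Collecting the sign flips along the way, the symbol is -1.

-1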